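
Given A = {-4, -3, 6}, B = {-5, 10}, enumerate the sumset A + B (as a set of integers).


A + B = {a + b : a ∈ A, b ∈ B}.
Enumerate all |A|·|B| = 3·2 = 6 pairs (a, b) and collect distinct sums.
a = -4: -4+-5=-9, -4+10=6
a = -3: -3+-5=-8, -3+10=7
a = 6: 6+-5=1, 6+10=16
Collecting distinct sums: A + B = {-9, -8, 1, 6, 7, 16}
|A + B| = 6

A + B = {-9, -8, 1, 6, 7, 16}


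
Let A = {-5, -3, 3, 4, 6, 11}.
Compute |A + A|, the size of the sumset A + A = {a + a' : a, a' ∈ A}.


A + A = {a + a' : a, a' ∈ A}; |A| = 6.
General bounds: 2|A| - 1 ≤ |A + A| ≤ |A|(|A|+1)/2, i.e. 11 ≤ |A + A| ≤ 21.
Lower bound 2|A|-1 is attained iff A is an arithmetic progression.
Enumerate sums a + a' for a ≤ a' (symmetric, so this suffices):
a = -5: -5+-5=-10, -5+-3=-8, -5+3=-2, -5+4=-1, -5+6=1, -5+11=6
a = -3: -3+-3=-6, -3+3=0, -3+4=1, -3+6=3, -3+11=8
a = 3: 3+3=6, 3+4=7, 3+6=9, 3+11=14
a = 4: 4+4=8, 4+6=10, 4+11=15
a = 6: 6+6=12, 6+11=17
a = 11: 11+11=22
Distinct sums: {-10, -8, -6, -2, -1, 0, 1, 3, 6, 7, 8, 9, 10, 12, 14, 15, 17, 22}
|A + A| = 18

|A + A| = 18


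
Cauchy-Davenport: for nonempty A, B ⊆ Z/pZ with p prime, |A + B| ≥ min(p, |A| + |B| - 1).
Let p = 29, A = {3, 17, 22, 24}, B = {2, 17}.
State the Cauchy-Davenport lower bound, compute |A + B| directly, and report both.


Cauchy-Davenport: |A + B| ≥ min(p, |A| + |B| - 1) for A, B nonempty in Z/pZ.
|A| = 4, |B| = 2, p = 29.
CD lower bound = min(29, 4 + 2 - 1) = min(29, 5) = 5.
Compute A + B mod 29 directly:
a = 3: 3+2=5, 3+17=20
a = 17: 17+2=19, 17+17=5
a = 22: 22+2=24, 22+17=10
a = 24: 24+2=26, 24+17=12
A + B = {5, 10, 12, 19, 20, 24, 26}, so |A + B| = 7.
Verify: 7 ≥ 5? Yes ✓.

CD lower bound = 5, actual |A + B| = 7.


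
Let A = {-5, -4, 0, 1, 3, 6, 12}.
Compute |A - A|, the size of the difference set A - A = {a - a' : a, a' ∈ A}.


A - A = {a - a' : a, a' ∈ A}; |A| = 7.
Bounds: 2|A|-1 ≤ |A - A| ≤ |A|² - |A| + 1, i.e. 13 ≤ |A - A| ≤ 43.
Note: 0 ∈ A - A always (from a - a). The set is symmetric: if d ∈ A - A then -d ∈ A - A.
Enumerate nonzero differences d = a - a' with a > a' (then include -d):
Positive differences: {1, 2, 3, 4, 5, 6, 7, 8, 9, 10, 11, 12, 16, 17}
Full difference set: {0} ∪ (positive diffs) ∪ (negative diffs).
|A - A| = 1 + 2·14 = 29 (matches direct enumeration: 29).

|A - A| = 29


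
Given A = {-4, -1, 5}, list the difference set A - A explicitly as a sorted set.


A - A = {a - a' : a, a' ∈ A}.
Compute a - a' for each ordered pair (a, a'):
a = -4: -4--4=0, -4--1=-3, -4-5=-9
a = -1: -1--4=3, -1--1=0, -1-5=-6
a = 5: 5--4=9, 5--1=6, 5-5=0
Collecting distinct values (and noting 0 appears from a-a):
A - A = {-9, -6, -3, 0, 3, 6, 9}
|A - A| = 7

A - A = {-9, -6, -3, 0, 3, 6, 9}


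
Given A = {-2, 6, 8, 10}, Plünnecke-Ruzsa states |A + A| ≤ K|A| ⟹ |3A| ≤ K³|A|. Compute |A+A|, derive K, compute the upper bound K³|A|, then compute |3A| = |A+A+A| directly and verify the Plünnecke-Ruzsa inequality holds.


|A| = 4.
Step 1: Compute A + A by enumerating all 16 pairs.
A + A = {-4, 4, 6, 8, 12, 14, 16, 18, 20}, so |A + A| = 9.
Step 2: Doubling constant K = |A + A|/|A| = 9/4 = 9/4 ≈ 2.2500.
Step 3: Plünnecke-Ruzsa gives |3A| ≤ K³·|A| = (2.2500)³ · 4 ≈ 45.5625.
Step 4: Compute 3A = A + A + A directly by enumerating all triples (a,b,c) ∈ A³; |3A| = 15.
Step 5: Check 15 ≤ 45.5625? Yes ✓.

K = 9/4, Plünnecke-Ruzsa bound K³|A| ≈ 45.5625, |3A| = 15, inequality holds.


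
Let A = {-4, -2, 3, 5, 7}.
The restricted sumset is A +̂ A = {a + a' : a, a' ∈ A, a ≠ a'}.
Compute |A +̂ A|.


Restricted sumset: A +̂ A = {a + a' : a ∈ A, a' ∈ A, a ≠ a'}.
Equivalently, take A + A and drop any sum 2a that is achievable ONLY as a + a for a ∈ A (i.e. sums representable only with equal summands).
Enumerate pairs (a, a') with a < a' (symmetric, so each unordered pair gives one sum; this covers all a ≠ a'):
  -4 + -2 = -6
  -4 + 3 = -1
  -4 + 5 = 1
  -4 + 7 = 3
  -2 + 3 = 1
  -2 + 5 = 3
  -2 + 7 = 5
  3 + 5 = 8
  3 + 7 = 10
  5 + 7 = 12
Collected distinct sums: {-6, -1, 1, 3, 5, 8, 10, 12}
|A +̂ A| = 8
(Reference bound: |A +̂ A| ≥ 2|A| - 3 for |A| ≥ 2, with |A| = 5 giving ≥ 7.)

|A +̂ A| = 8


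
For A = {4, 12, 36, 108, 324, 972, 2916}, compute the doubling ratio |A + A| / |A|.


|A| = 7.
Compute A + A by enumerating all 49 pairs.
A + A = {8, 16, 24, 40, 48, 72, 112, 120, 144, 216, 328, 336, 360, 432, 648, 976, 984, 1008, 1080, 1296, 1944, 2920, 2928, 2952, 3024, 3240, 3888, 5832}, so |A + A| = 28.
K = |A + A| / |A| = 28/7 = 4/1 ≈ 4.0000.
Reference: AP of size 7 gives K = 13/7 ≈ 1.8571; a fully generic set of size 7 gives K ≈ 4.0000.

|A| = 7, |A + A| = 28, K = 28/7 = 4/1.


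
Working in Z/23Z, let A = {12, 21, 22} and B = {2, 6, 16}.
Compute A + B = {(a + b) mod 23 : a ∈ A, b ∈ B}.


Work in Z/23Z: reduce every sum a + b modulo 23.
Enumerate all 9 pairs:
a = 12: 12+2=14, 12+6=18, 12+16=5
a = 21: 21+2=0, 21+6=4, 21+16=14
a = 22: 22+2=1, 22+6=5, 22+16=15
Distinct residues collected: {0, 1, 4, 5, 14, 15, 18}
|A + B| = 7 (out of 23 total residues).

A + B = {0, 1, 4, 5, 14, 15, 18}


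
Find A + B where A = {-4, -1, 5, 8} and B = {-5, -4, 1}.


A + B = {a + b : a ∈ A, b ∈ B}.
Enumerate all |A|·|B| = 4·3 = 12 pairs (a, b) and collect distinct sums.
a = -4: -4+-5=-9, -4+-4=-8, -4+1=-3
a = -1: -1+-5=-6, -1+-4=-5, -1+1=0
a = 5: 5+-5=0, 5+-4=1, 5+1=6
a = 8: 8+-5=3, 8+-4=4, 8+1=9
Collecting distinct sums: A + B = {-9, -8, -6, -5, -3, 0, 1, 3, 4, 6, 9}
|A + B| = 11

A + B = {-9, -8, -6, -5, -3, 0, 1, 3, 4, 6, 9}


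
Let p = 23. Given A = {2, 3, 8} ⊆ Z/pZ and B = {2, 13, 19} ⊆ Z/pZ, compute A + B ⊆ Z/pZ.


Work in Z/23Z: reduce every sum a + b modulo 23.
Enumerate all 9 pairs:
a = 2: 2+2=4, 2+13=15, 2+19=21
a = 3: 3+2=5, 3+13=16, 3+19=22
a = 8: 8+2=10, 8+13=21, 8+19=4
Distinct residues collected: {4, 5, 10, 15, 16, 21, 22}
|A + B| = 7 (out of 23 total residues).

A + B = {4, 5, 10, 15, 16, 21, 22}


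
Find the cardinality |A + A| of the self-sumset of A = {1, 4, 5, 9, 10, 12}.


A + A = {a + a' : a, a' ∈ A}; |A| = 6.
General bounds: 2|A| - 1 ≤ |A + A| ≤ |A|(|A|+1)/2, i.e. 11 ≤ |A + A| ≤ 21.
Lower bound 2|A|-1 is attained iff A is an arithmetic progression.
Enumerate sums a + a' for a ≤ a' (symmetric, so this suffices):
a = 1: 1+1=2, 1+4=5, 1+5=6, 1+9=10, 1+10=11, 1+12=13
a = 4: 4+4=8, 4+5=9, 4+9=13, 4+10=14, 4+12=16
a = 5: 5+5=10, 5+9=14, 5+10=15, 5+12=17
a = 9: 9+9=18, 9+10=19, 9+12=21
a = 10: 10+10=20, 10+12=22
a = 12: 12+12=24
Distinct sums: {2, 5, 6, 8, 9, 10, 11, 13, 14, 15, 16, 17, 18, 19, 20, 21, 22, 24}
|A + A| = 18

|A + A| = 18


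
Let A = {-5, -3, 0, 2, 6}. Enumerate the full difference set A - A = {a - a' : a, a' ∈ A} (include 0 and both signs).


A - A = {a - a' : a, a' ∈ A}.
Compute a - a' for each ordered pair (a, a'):
a = -5: -5--5=0, -5--3=-2, -5-0=-5, -5-2=-7, -5-6=-11
a = -3: -3--5=2, -3--3=0, -3-0=-3, -3-2=-5, -3-6=-9
a = 0: 0--5=5, 0--3=3, 0-0=0, 0-2=-2, 0-6=-6
a = 2: 2--5=7, 2--3=5, 2-0=2, 2-2=0, 2-6=-4
a = 6: 6--5=11, 6--3=9, 6-0=6, 6-2=4, 6-6=0
Collecting distinct values (and noting 0 appears from a-a):
A - A = {-11, -9, -7, -6, -5, -4, -3, -2, 0, 2, 3, 4, 5, 6, 7, 9, 11}
|A - A| = 17

A - A = {-11, -9, -7, -6, -5, -4, -3, -2, 0, 2, 3, 4, 5, 6, 7, 9, 11}


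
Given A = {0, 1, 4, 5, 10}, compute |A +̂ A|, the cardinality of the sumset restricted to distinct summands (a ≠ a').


Restricted sumset: A +̂ A = {a + a' : a ∈ A, a' ∈ A, a ≠ a'}.
Equivalently, take A + A and drop any sum 2a that is achievable ONLY as a + a for a ∈ A (i.e. sums representable only with equal summands).
Enumerate pairs (a, a') with a < a' (symmetric, so each unordered pair gives one sum; this covers all a ≠ a'):
  0 + 1 = 1
  0 + 4 = 4
  0 + 5 = 5
  0 + 10 = 10
  1 + 4 = 5
  1 + 5 = 6
  1 + 10 = 11
  4 + 5 = 9
  4 + 10 = 14
  5 + 10 = 15
Collected distinct sums: {1, 4, 5, 6, 9, 10, 11, 14, 15}
|A +̂ A| = 9
(Reference bound: |A +̂ A| ≥ 2|A| - 3 for |A| ≥ 2, with |A| = 5 giving ≥ 7.)

|A +̂ A| = 9


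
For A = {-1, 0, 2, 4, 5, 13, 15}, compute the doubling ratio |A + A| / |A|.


|A| = 7.
Compute A + A by enumerating all 49 pairs.
A + A = {-2, -1, 0, 1, 2, 3, 4, 5, 6, 7, 8, 9, 10, 12, 13, 14, 15, 17, 18, 19, 20, 26, 28, 30}, so |A + A| = 24.
K = |A + A| / |A| = 24/7 (already in lowest terms) ≈ 3.4286.
Reference: AP of size 7 gives K = 13/7 ≈ 1.8571; a fully generic set of size 7 gives K ≈ 4.0000.

|A| = 7, |A + A| = 24, K = 24/7.


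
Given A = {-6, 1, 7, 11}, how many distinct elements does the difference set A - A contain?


A - A = {a - a' : a, a' ∈ A}; |A| = 4.
Bounds: 2|A|-1 ≤ |A - A| ≤ |A|² - |A| + 1, i.e. 7 ≤ |A - A| ≤ 13.
Note: 0 ∈ A - A always (from a - a). The set is symmetric: if d ∈ A - A then -d ∈ A - A.
Enumerate nonzero differences d = a - a' with a > a' (then include -d):
Positive differences: {4, 6, 7, 10, 13, 17}
Full difference set: {0} ∪ (positive diffs) ∪ (negative diffs).
|A - A| = 1 + 2·6 = 13 (matches direct enumeration: 13).

|A - A| = 13


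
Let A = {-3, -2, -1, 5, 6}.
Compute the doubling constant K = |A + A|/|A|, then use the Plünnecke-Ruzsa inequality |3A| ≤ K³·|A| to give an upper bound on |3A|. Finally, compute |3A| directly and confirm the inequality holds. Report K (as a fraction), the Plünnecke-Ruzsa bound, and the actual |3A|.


|A| = 5.
Step 1: Compute A + A by enumerating all 25 pairs.
A + A = {-6, -5, -4, -3, -2, 2, 3, 4, 5, 10, 11, 12}, so |A + A| = 12.
Step 2: Doubling constant K = |A + A|/|A| = 12/5 = 12/5 ≈ 2.4000.
Step 3: Plünnecke-Ruzsa gives |3A| ≤ K³·|A| = (2.4000)³ · 5 ≈ 69.1200.
Step 4: Compute 3A = A + A + A directly by enumerating all triples (a,b,c) ∈ A³; |3A| = 22.
Step 5: Check 22 ≤ 69.1200? Yes ✓.

K = 12/5, Plünnecke-Ruzsa bound K³|A| ≈ 69.1200, |3A| = 22, inequality holds.


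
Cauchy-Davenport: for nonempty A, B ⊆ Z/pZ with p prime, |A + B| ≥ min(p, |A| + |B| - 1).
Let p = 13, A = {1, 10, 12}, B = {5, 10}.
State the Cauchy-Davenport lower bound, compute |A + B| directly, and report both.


Cauchy-Davenport: |A + B| ≥ min(p, |A| + |B| - 1) for A, B nonempty in Z/pZ.
|A| = 3, |B| = 2, p = 13.
CD lower bound = min(13, 3 + 2 - 1) = min(13, 4) = 4.
Compute A + B mod 13 directly:
a = 1: 1+5=6, 1+10=11
a = 10: 10+5=2, 10+10=7
a = 12: 12+5=4, 12+10=9
A + B = {2, 4, 6, 7, 9, 11}, so |A + B| = 6.
Verify: 6 ≥ 4? Yes ✓.

CD lower bound = 4, actual |A + B| = 6.


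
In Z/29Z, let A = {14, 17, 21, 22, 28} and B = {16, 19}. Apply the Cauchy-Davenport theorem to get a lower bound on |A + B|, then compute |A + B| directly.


Cauchy-Davenport: |A + B| ≥ min(p, |A| + |B| - 1) for A, B nonempty in Z/pZ.
|A| = 5, |B| = 2, p = 29.
CD lower bound = min(29, 5 + 2 - 1) = min(29, 6) = 6.
Compute A + B mod 29 directly:
a = 14: 14+16=1, 14+19=4
a = 17: 17+16=4, 17+19=7
a = 21: 21+16=8, 21+19=11
a = 22: 22+16=9, 22+19=12
a = 28: 28+16=15, 28+19=18
A + B = {1, 4, 7, 8, 9, 11, 12, 15, 18}, so |A + B| = 9.
Verify: 9 ≥ 6? Yes ✓.

CD lower bound = 6, actual |A + B| = 9.


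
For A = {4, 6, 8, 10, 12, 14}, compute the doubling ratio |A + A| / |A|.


|A| = 6.
Compute A + A by enumerating all 36 pairs.
A + A = {8, 10, 12, 14, 16, 18, 20, 22, 24, 26, 28}, so |A + A| = 11.
K = |A + A| / |A| = 11/6 (already in lowest terms) ≈ 1.8333.
Reference: AP of size 6 gives K = 11/6 ≈ 1.8333; a fully generic set of size 6 gives K ≈ 3.5000.

|A| = 6, |A + A| = 11, K = 11/6.


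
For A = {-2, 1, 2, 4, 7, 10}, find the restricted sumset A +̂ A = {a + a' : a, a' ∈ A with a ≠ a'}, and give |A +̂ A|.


Restricted sumset: A +̂ A = {a + a' : a ∈ A, a' ∈ A, a ≠ a'}.
Equivalently, take A + A and drop any sum 2a that is achievable ONLY as a + a for a ∈ A (i.e. sums representable only with equal summands).
Enumerate pairs (a, a') with a < a' (symmetric, so each unordered pair gives one sum; this covers all a ≠ a'):
  -2 + 1 = -1
  -2 + 2 = 0
  -2 + 4 = 2
  -2 + 7 = 5
  -2 + 10 = 8
  1 + 2 = 3
  1 + 4 = 5
  1 + 7 = 8
  1 + 10 = 11
  2 + 4 = 6
  2 + 7 = 9
  2 + 10 = 12
  4 + 7 = 11
  4 + 10 = 14
  7 + 10 = 17
Collected distinct sums: {-1, 0, 2, 3, 5, 6, 8, 9, 11, 12, 14, 17}
|A +̂ A| = 12
(Reference bound: |A +̂ A| ≥ 2|A| - 3 for |A| ≥ 2, with |A| = 6 giving ≥ 9.)

|A +̂ A| = 12


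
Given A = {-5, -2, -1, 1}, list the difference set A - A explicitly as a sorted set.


A - A = {a - a' : a, a' ∈ A}.
Compute a - a' for each ordered pair (a, a'):
a = -5: -5--5=0, -5--2=-3, -5--1=-4, -5-1=-6
a = -2: -2--5=3, -2--2=0, -2--1=-1, -2-1=-3
a = -1: -1--5=4, -1--2=1, -1--1=0, -1-1=-2
a = 1: 1--5=6, 1--2=3, 1--1=2, 1-1=0
Collecting distinct values (and noting 0 appears from a-a):
A - A = {-6, -4, -3, -2, -1, 0, 1, 2, 3, 4, 6}
|A - A| = 11

A - A = {-6, -4, -3, -2, -1, 0, 1, 2, 3, 4, 6}


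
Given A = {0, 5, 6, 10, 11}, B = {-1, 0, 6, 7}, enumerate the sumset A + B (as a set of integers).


A + B = {a + b : a ∈ A, b ∈ B}.
Enumerate all |A|·|B| = 5·4 = 20 pairs (a, b) and collect distinct sums.
a = 0: 0+-1=-1, 0+0=0, 0+6=6, 0+7=7
a = 5: 5+-1=4, 5+0=5, 5+6=11, 5+7=12
a = 6: 6+-1=5, 6+0=6, 6+6=12, 6+7=13
a = 10: 10+-1=9, 10+0=10, 10+6=16, 10+7=17
a = 11: 11+-1=10, 11+0=11, 11+6=17, 11+7=18
Collecting distinct sums: A + B = {-1, 0, 4, 5, 6, 7, 9, 10, 11, 12, 13, 16, 17, 18}
|A + B| = 14

A + B = {-1, 0, 4, 5, 6, 7, 9, 10, 11, 12, 13, 16, 17, 18}


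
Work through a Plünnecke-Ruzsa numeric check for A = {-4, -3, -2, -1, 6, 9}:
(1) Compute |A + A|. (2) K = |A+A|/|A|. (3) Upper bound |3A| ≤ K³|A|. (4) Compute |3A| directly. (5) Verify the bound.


|A| = 6.
Step 1: Compute A + A by enumerating all 36 pairs.
A + A = {-8, -7, -6, -5, -4, -3, -2, 2, 3, 4, 5, 6, 7, 8, 12, 15, 18}, so |A + A| = 17.
Step 2: Doubling constant K = |A + A|/|A| = 17/6 = 17/6 ≈ 2.8333.
Step 3: Plünnecke-Ruzsa gives |3A| ≤ K³·|A| = (2.8333)³ · 6 ≈ 136.4722.
Step 4: Compute 3A = A + A + A directly by enumerating all triples (a,b,c) ∈ A³; |3A| = 34.
Step 5: Check 34 ≤ 136.4722? Yes ✓.

K = 17/6, Plünnecke-Ruzsa bound K³|A| ≈ 136.4722, |3A| = 34, inequality holds.


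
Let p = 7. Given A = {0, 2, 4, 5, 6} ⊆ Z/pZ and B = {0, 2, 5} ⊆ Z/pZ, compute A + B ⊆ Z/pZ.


Work in Z/7Z: reduce every sum a + b modulo 7.
Enumerate all 15 pairs:
a = 0: 0+0=0, 0+2=2, 0+5=5
a = 2: 2+0=2, 2+2=4, 2+5=0
a = 4: 4+0=4, 4+2=6, 4+5=2
a = 5: 5+0=5, 5+2=0, 5+5=3
a = 6: 6+0=6, 6+2=1, 6+5=4
Distinct residues collected: {0, 1, 2, 3, 4, 5, 6}
|A + B| = 7 (out of 7 total residues).

A + B = {0, 1, 2, 3, 4, 5, 6}


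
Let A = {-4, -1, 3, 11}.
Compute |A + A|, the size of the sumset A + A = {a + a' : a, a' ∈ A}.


A + A = {a + a' : a, a' ∈ A}; |A| = 4.
General bounds: 2|A| - 1 ≤ |A + A| ≤ |A|(|A|+1)/2, i.e. 7 ≤ |A + A| ≤ 10.
Lower bound 2|A|-1 is attained iff A is an arithmetic progression.
Enumerate sums a + a' for a ≤ a' (symmetric, so this suffices):
a = -4: -4+-4=-8, -4+-1=-5, -4+3=-1, -4+11=7
a = -1: -1+-1=-2, -1+3=2, -1+11=10
a = 3: 3+3=6, 3+11=14
a = 11: 11+11=22
Distinct sums: {-8, -5, -2, -1, 2, 6, 7, 10, 14, 22}
|A + A| = 10

|A + A| = 10


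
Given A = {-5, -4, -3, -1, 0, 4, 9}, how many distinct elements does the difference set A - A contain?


A - A = {a - a' : a, a' ∈ A}; |A| = 7.
Bounds: 2|A|-1 ≤ |A - A| ≤ |A|² - |A| + 1, i.e. 13 ≤ |A - A| ≤ 43.
Note: 0 ∈ A - A always (from a - a). The set is symmetric: if d ∈ A - A then -d ∈ A - A.
Enumerate nonzero differences d = a - a' with a > a' (then include -d):
Positive differences: {1, 2, 3, 4, 5, 7, 8, 9, 10, 12, 13, 14}
Full difference set: {0} ∪ (positive diffs) ∪ (negative diffs).
|A - A| = 1 + 2·12 = 25 (matches direct enumeration: 25).

|A - A| = 25


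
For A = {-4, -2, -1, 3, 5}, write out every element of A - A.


A - A = {a - a' : a, a' ∈ A}.
Compute a - a' for each ordered pair (a, a'):
a = -4: -4--4=0, -4--2=-2, -4--1=-3, -4-3=-7, -4-5=-9
a = -2: -2--4=2, -2--2=0, -2--1=-1, -2-3=-5, -2-5=-7
a = -1: -1--4=3, -1--2=1, -1--1=0, -1-3=-4, -1-5=-6
a = 3: 3--4=7, 3--2=5, 3--1=4, 3-3=0, 3-5=-2
a = 5: 5--4=9, 5--2=7, 5--1=6, 5-3=2, 5-5=0
Collecting distinct values (and noting 0 appears from a-a):
A - A = {-9, -7, -6, -5, -4, -3, -2, -1, 0, 1, 2, 3, 4, 5, 6, 7, 9}
|A - A| = 17

A - A = {-9, -7, -6, -5, -4, -3, -2, -1, 0, 1, 2, 3, 4, 5, 6, 7, 9}


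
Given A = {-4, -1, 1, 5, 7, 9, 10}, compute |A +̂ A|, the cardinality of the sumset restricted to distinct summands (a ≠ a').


Restricted sumset: A +̂ A = {a + a' : a ∈ A, a' ∈ A, a ≠ a'}.
Equivalently, take A + A and drop any sum 2a that is achievable ONLY as a + a for a ∈ A (i.e. sums representable only with equal summands).
Enumerate pairs (a, a') with a < a' (symmetric, so each unordered pair gives one sum; this covers all a ≠ a'):
  -4 + -1 = -5
  -4 + 1 = -3
  -4 + 5 = 1
  -4 + 7 = 3
  -4 + 9 = 5
  -4 + 10 = 6
  -1 + 1 = 0
  -1 + 5 = 4
  -1 + 7 = 6
  -1 + 9 = 8
  -1 + 10 = 9
  1 + 5 = 6
  1 + 7 = 8
  1 + 9 = 10
  1 + 10 = 11
  5 + 7 = 12
  5 + 9 = 14
  5 + 10 = 15
  7 + 9 = 16
  7 + 10 = 17
  9 + 10 = 19
Collected distinct sums: {-5, -3, 0, 1, 3, 4, 5, 6, 8, 9, 10, 11, 12, 14, 15, 16, 17, 19}
|A +̂ A| = 18
(Reference bound: |A +̂ A| ≥ 2|A| - 3 for |A| ≥ 2, with |A| = 7 giving ≥ 11.)

|A +̂ A| = 18


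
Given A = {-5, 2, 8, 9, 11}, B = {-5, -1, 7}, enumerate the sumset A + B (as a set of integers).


A + B = {a + b : a ∈ A, b ∈ B}.
Enumerate all |A|·|B| = 5·3 = 15 pairs (a, b) and collect distinct sums.
a = -5: -5+-5=-10, -5+-1=-6, -5+7=2
a = 2: 2+-5=-3, 2+-1=1, 2+7=9
a = 8: 8+-5=3, 8+-1=7, 8+7=15
a = 9: 9+-5=4, 9+-1=8, 9+7=16
a = 11: 11+-5=6, 11+-1=10, 11+7=18
Collecting distinct sums: A + B = {-10, -6, -3, 1, 2, 3, 4, 6, 7, 8, 9, 10, 15, 16, 18}
|A + B| = 15

A + B = {-10, -6, -3, 1, 2, 3, 4, 6, 7, 8, 9, 10, 15, 16, 18}


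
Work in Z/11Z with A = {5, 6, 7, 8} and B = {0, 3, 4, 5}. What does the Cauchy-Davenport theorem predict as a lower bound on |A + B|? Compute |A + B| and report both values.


Cauchy-Davenport: |A + B| ≥ min(p, |A| + |B| - 1) for A, B nonempty in Z/pZ.
|A| = 4, |B| = 4, p = 11.
CD lower bound = min(11, 4 + 4 - 1) = min(11, 7) = 7.
Compute A + B mod 11 directly:
a = 5: 5+0=5, 5+3=8, 5+4=9, 5+5=10
a = 6: 6+0=6, 6+3=9, 6+4=10, 6+5=0
a = 7: 7+0=7, 7+3=10, 7+4=0, 7+5=1
a = 8: 8+0=8, 8+3=0, 8+4=1, 8+5=2
A + B = {0, 1, 2, 5, 6, 7, 8, 9, 10}, so |A + B| = 9.
Verify: 9 ≥ 7? Yes ✓.

CD lower bound = 7, actual |A + B| = 9.


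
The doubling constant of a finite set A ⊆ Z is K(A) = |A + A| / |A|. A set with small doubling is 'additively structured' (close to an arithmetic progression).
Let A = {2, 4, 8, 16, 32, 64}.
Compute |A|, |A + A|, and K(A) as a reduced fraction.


|A| = 6.
Compute A + A by enumerating all 36 pairs.
A + A = {4, 6, 8, 10, 12, 16, 18, 20, 24, 32, 34, 36, 40, 48, 64, 66, 68, 72, 80, 96, 128}, so |A + A| = 21.
K = |A + A| / |A| = 21/6 = 7/2 ≈ 3.5000.
Reference: AP of size 6 gives K = 11/6 ≈ 1.8333; a fully generic set of size 6 gives K ≈ 3.5000.

|A| = 6, |A + A| = 21, K = 21/6 = 7/2.


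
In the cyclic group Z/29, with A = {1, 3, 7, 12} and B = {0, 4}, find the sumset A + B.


Work in Z/29Z: reduce every sum a + b modulo 29.
Enumerate all 8 pairs:
a = 1: 1+0=1, 1+4=5
a = 3: 3+0=3, 3+4=7
a = 7: 7+0=7, 7+4=11
a = 12: 12+0=12, 12+4=16
Distinct residues collected: {1, 3, 5, 7, 11, 12, 16}
|A + B| = 7 (out of 29 total residues).

A + B = {1, 3, 5, 7, 11, 12, 16}


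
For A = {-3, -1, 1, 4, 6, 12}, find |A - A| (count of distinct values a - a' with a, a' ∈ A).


A - A = {a - a' : a, a' ∈ A}; |A| = 6.
Bounds: 2|A|-1 ≤ |A - A| ≤ |A|² - |A| + 1, i.e. 11 ≤ |A - A| ≤ 31.
Note: 0 ∈ A - A always (from a - a). The set is symmetric: if d ∈ A - A then -d ∈ A - A.
Enumerate nonzero differences d = a - a' with a > a' (then include -d):
Positive differences: {2, 3, 4, 5, 6, 7, 8, 9, 11, 13, 15}
Full difference set: {0} ∪ (positive diffs) ∪ (negative diffs).
|A - A| = 1 + 2·11 = 23 (matches direct enumeration: 23).

|A - A| = 23


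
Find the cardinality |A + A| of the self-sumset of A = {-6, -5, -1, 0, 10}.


A + A = {a + a' : a, a' ∈ A}; |A| = 5.
General bounds: 2|A| - 1 ≤ |A + A| ≤ |A|(|A|+1)/2, i.e. 9 ≤ |A + A| ≤ 15.
Lower bound 2|A|-1 is attained iff A is an arithmetic progression.
Enumerate sums a + a' for a ≤ a' (symmetric, so this suffices):
a = -6: -6+-6=-12, -6+-5=-11, -6+-1=-7, -6+0=-6, -6+10=4
a = -5: -5+-5=-10, -5+-1=-6, -5+0=-5, -5+10=5
a = -1: -1+-1=-2, -1+0=-1, -1+10=9
a = 0: 0+0=0, 0+10=10
a = 10: 10+10=20
Distinct sums: {-12, -11, -10, -7, -6, -5, -2, -1, 0, 4, 5, 9, 10, 20}
|A + A| = 14

|A + A| = 14


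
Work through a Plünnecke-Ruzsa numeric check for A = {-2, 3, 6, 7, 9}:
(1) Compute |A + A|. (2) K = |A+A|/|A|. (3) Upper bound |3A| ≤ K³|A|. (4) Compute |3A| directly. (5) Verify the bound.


|A| = 5.
Step 1: Compute A + A by enumerating all 25 pairs.
A + A = {-4, 1, 4, 5, 6, 7, 9, 10, 12, 13, 14, 15, 16, 18}, so |A + A| = 14.
Step 2: Doubling constant K = |A + A|/|A| = 14/5 = 14/5 ≈ 2.8000.
Step 3: Plünnecke-Ruzsa gives |3A| ≤ K³·|A| = (2.8000)³ · 5 ≈ 109.7600.
Step 4: Compute 3A = A + A + A directly by enumerating all triples (a,b,c) ∈ A³; |3A| = 26.
Step 5: Check 26 ≤ 109.7600? Yes ✓.

K = 14/5, Plünnecke-Ruzsa bound K³|A| ≈ 109.7600, |3A| = 26, inequality holds.


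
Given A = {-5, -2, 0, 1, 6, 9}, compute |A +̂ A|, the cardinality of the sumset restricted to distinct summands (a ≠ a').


Restricted sumset: A +̂ A = {a + a' : a ∈ A, a' ∈ A, a ≠ a'}.
Equivalently, take A + A and drop any sum 2a that is achievable ONLY as a + a for a ∈ A (i.e. sums representable only with equal summands).
Enumerate pairs (a, a') with a < a' (symmetric, so each unordered pair gives one sum; this covers all a ≠ a'):
  -5 + -2 = -7
  -5 + 0 = -5
  -5 + 1 = -4
  -5 + 6 = 1
  -5 + 9 = 4
  -2 + 0 = -2
  -2 + 1 = -1
  -2 + 6 = 4
  -2 + 9 = 7
  0 + 1 = 1
  0 + 6 = 6
  0 + 9 = 9
  1 + 6 = 7
  1 + 9 = 10
  6 + 9 = 15
Collected distinct sums: {-7, -5, -4, -2, -1, 1, 4, 6, 7, 9, 10, 15}
|A +̂ A| = 12
(Reference bound: |A +̂ A| ≥ 2|A| - 3 for |A| ≥ 2, with |A| = 6 giving ≥ 9.)

|A +̂ A| = 12


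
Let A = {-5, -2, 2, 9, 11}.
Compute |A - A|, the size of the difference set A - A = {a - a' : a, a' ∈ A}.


A - A = {a - a' : a, a' ∈ A}; |A| = 5.
Bounds: 2|A|-1 ≤ |A - A| ≤ |A|² - |A| + 1, i.e. 9 ≤ |A - A| ≤ 21.
Note: 0 ∈ A - A always (from a - a). The set is symmetric: if d ∈ A - A then -d ∈ A - A.
Enumerate nonzero differences d = a - a' with a > a' (then include -d):
Positive differences: {2, 3, 4, 7, 9, 11, 13, 14, 16}
Full difference set: {0} ∪ (positive diffs) ∪ (negative diffs).
|A - A| = 1 + 2·9 = 19 (matches direct enumeration: 19).

|A - A| = 19


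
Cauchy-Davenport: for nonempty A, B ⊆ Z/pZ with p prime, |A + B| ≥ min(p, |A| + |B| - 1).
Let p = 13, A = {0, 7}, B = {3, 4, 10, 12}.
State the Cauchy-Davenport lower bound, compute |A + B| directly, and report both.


Cauchy-Davenport: |A + B| ≥ min(p, |A| + |B| - 1) for A, B nonempty in Z/pZ.
|A| = 2, |B| = 4, p = 13.
CD lower bound = min(13, 2 + 4 - 1) = min(13, 5) = 5.
Compute A + B mod 13 directly:
a = 0: 0+3=3, 0+4=4, 0+10=10, 0+12=12
a = 7: 7+3=10, 7+4=11, 7+10=4, 7+12=6
A + B = {3, 4, 6, 10, 11, 12}, so |A + B| = 6.
Verify: 6 ≥ 5? Yes ✓.

CD lower bound = 5, actual |A + B| = 6.


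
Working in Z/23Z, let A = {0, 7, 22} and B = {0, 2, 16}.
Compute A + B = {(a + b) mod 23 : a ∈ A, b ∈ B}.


Work in Z/23Z: reduce every sum a + b modulo 23.
Enumerate all 9 pairs:
a = 0: 0+0=0, 0+2=2, 0+16=16
a = 7: 7+0=7, 7+2=9, 7+16=0
a = 22: 22+0=22, 22+2=1, 22+16=15
Distinct residues collected: {0, 1, 2, 7, 9, 15, 16, 22}
|A + B| = 8 (out of 23 total residues).

A + B = {0, 1, 2, 7, 9, 15, 16, 22}


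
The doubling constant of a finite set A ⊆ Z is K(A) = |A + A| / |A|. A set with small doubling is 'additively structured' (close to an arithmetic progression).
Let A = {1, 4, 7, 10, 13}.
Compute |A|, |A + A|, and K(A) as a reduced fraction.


|A| = 5.
Compute A + A by enumerating all 25 pairs.
A + A = {2, 5, 8, 11, 14, 17, 20, 23, 26}, so |A + A| = 9.
K = |A + A| / |A| = 9/5 (already in lowest terms) ≈ 1.8000.
Reference: AP of size 5 gives K = 9/5 ≈ 1.8000; a fully generic set of size 5 gives K ≈ 3.0000.

|A| = 5, |A + A| = 9, K = 9/5.


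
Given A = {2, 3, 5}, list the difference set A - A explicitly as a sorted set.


A - A = {a - a' : a, a' ∈ A}.
Compute a - a' for each ordered pair (a, a'):
a = 2: 2-2=0, 2-3=-1, 2-5=-3
a = 3: 3-2=1, 3-3=0, 3-5=-2
a = 5: 5-2=3, 5-3=2, 5-5=0
Collecting distinct values (and noting 0 appears from a-a):
A - A = {-3, -2, -1, 0, 1, 2, 3}
|A - A| = 7

A - A = {-3, -2, -1, 0, 1, 2, 3}


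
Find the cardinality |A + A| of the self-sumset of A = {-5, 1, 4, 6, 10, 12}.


A + A = {a + a' : a, a' ∈ A}; |A| = 6.
General bounds: 2|A| - 1 ≤ |A + A| ≤ |A|(|A|+1)/2, i.e. 11 ≤ |A + A| ≤ 21.
Lower bound 2|A|-1 is attained iff A is an arithmetic progression.
Enumerate sums a + a' for a ≤ a' (symmetric, so this suffices):
a = -5: -5+-5=-10, -5+1=-4, -5+4=-1, -5+6=1, -5+10=5, -5+12=7
a = 1: 1+1=2, 1+4=5, 1+6=7, 1+10=11, 1+12=13
a = 4: 4+4=8, 4+6=10, 4+10=14, 4+12=16
a = 6: 6+6=12, 6+10=16, 6+12=18
a = 10: 10+10=20, 10+12=22
a = 12: 12+12=24
Distinct sums: {-10, -4, -1, 1, 2, 5, 7, 8, 10, 11, 12, 13, 14, 16, 18, 20, 22, 24}
|A + A| = 18

|A + A| = 18


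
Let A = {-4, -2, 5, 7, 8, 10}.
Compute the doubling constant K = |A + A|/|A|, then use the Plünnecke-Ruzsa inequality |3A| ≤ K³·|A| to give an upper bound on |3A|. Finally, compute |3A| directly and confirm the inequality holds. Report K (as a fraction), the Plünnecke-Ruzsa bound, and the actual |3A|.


|A| = 6.
Step 1: Compute A + A by enumerating all 36 pairs.
A + A = {-8, -6, -4, 1, 3, 4, 5, 6, 8, 10, 12, 13, 14, 15, 16, 17, 18, 20}, so |A + A| = 18.
Step 2: Doubling constant K = |A + A|/|A| = 18/6 = 18/6 ≈ 3.0000.
Step 3: Plünnecke-Ruzsa gives |3A| ≤ K³·|A| = (3.0000)³ · 6 ≈ 162.0000.
Step 4: Compute 3A = A + A + A directly by enumerating all triples (a,b,c) ∈ A³; |3A| = 34.
Step 5: Check 34 ≤ 162.0000? Yes ✓.

K = 18/6, Plünnecke-Ruzsa bound K³|A| ≈ 162.0000, |3A| = 34, inequality holds.


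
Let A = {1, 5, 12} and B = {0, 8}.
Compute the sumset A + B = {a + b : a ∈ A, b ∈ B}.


A + B = {a + b : a ∈ A, b ∈ B}.
Enumerate all |A|·|B| = 3·2 = 6 pairs (a, b) and collect distinct sums.
a = 1: 1+0=1, 1+8=9
a = 5: 5+0=5, 5+8=13
a = 12: 12+0=12, 12+8=20
Collecting distinct sums: A + B = {1, 5, 9, 12, 13, 20}
|A + B| = 6

A + B = {1, 5, 9, 12, 13, 20}


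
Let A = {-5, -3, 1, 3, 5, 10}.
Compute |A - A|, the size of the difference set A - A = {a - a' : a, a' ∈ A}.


A - A = {a - a' : a, a' ∈ A}; |A| = 6.
Bounds: 2|A|-1 ≤ |A - A| ≤ |A|² - |A| + 1, i.e. 11 ≤ |A - A| ≤ 31.
Note: 0 ∈ A - A always (from a - a). The set is symmetric: if d ∈ A - A then -d ∈ A - A.
Enumerate nonzero differences d = a - a' with a > a' (then include -d):
Positive differences: {2, 4, 5, 6, 7, 8, 9, 10, 13, 15}
Full difference set: {0} ∪ (positive diffs) ∪ (negative diffs).
|A - A| = 1 + 2·10 = 21 (matches direct enumeration: 21).

|A - A| = 21


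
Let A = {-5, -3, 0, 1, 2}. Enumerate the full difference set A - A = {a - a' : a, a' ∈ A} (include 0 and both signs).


A - A = {a - a' : a, a' ∈ A}.
Compute a - a' for each ordered pair (a, a'):
a = -5: -5--5=0, -5--3=-2, -5-0=-5, -5-1=-6, -5-2=-7
a = -3: -3--5=2, -3--3=0, -3-0=-3, -3-1=-4, -3-2=-5
a = 0: 0--5=5, 0--3=3, 0-0=0, 0-1=-1, 0-2=-2
a = 1: 1--5=6, 1--3=4, 1-0=1, 1-1=0, 1-2=-1
a = 2: 2--5=7, 2--3=5, 2-0=2, 2-1=1, 2-2=0
Collecting distinct values (and noting 0 appears from a-a):
A - A = {-7, -6, -5, -4, -3, -2, -1, 0, 1, 2, 3, 4, 5, 6, 7}
|A - A| = 15

A - A = {-7, -6, -5, -4, -3, -2, -1, 0, 1, 2, 3, 4, 5, 6, 7}


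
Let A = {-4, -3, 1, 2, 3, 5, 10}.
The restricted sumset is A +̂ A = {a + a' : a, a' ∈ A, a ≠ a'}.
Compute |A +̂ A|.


Restricted sumset: A +̂ A = {a + a' : a ∈ A, a' ∈ A, a ≠ a'}.
Equivalently, take A + A and drop any sum 2a that is achievable ONLY as a + a for a ∈ A (i.e. sums representable only with equal summands).
Enumerate pairs (a, a') with a < a' (symmetric, so each unordered pair gives one sum; this covers all a ≠ a'):
  -4 + -3 = -7
  -4 + 1 = -3
  -4 + 2 = -2
  -4 + 3 = -1
  -4 + 5 = 1
  -4 + 10 = 6
  -3 + 1 = -2
  -3 + 2 = -1
  -3 + 3 = 0
  -3 + 5 = 2
  -3 + 10 = 7
  1 + 2 = 3
  1 + 3 = 4
  1 + 5 = 6
  1 + 10 = 11
  2 + 3 = 5
  2 + 5 = 7
  2 + 10 = 12
  3 + 5 = 8
  3 + 10 = 13
  5 + 10 = 15
Collected distinct sums: {-7, -3, -2, -1, 0, 1, 2, 3, 4, 5, 6, 7, 8, 11, 12, 13, 15}
|A +̂ A| = 17
(Reference bound: |A +̂ A| ≥ 2|A| - 3 for |A| ≥ 2, with |A| = 7 giving ≥ 11.)

|A +̂ A| = 17


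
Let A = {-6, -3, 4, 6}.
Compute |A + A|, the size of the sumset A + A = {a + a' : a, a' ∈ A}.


A + A = {a + a' : a, a' ∈ A}; |A| = 4.
General bounds: 2|A| - 1 ≤ |A + A| ≤ |A|(|A|+1)/2, i.e. 7 ≤ |A + A| ≤ 10.
Lower bound 2|A|-1 is attained iff A is an arithmetic progression.
Enumerate sums a + a' for a ≤ a' (symmetric, so this suffices):
a = -6: -6+-6=-12, -6+-3=-9, -6+4=-2, -6+6=0
a = -3: -3+-3=-6, -3+4=1, -3+6=3
a = 4: 4+4=8, 4+6=10
a = 6: 6+6=12
Distinct sums: {-12, -9, -6, -2, 0, 1, 3, 8, 10, 12}
|A + A| = 10

|A + A| = 10


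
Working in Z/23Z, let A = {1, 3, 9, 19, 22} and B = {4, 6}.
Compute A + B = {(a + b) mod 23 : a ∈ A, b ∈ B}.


Work in Z/23Z: reduce every sum a + b modulo 23.
Enumerate all 10 pairs:
a = 1: 1+4=5, 1+6=7
a = 3: 3+4=7, 3+6=9
a = 9: 9+4=13, 9+6=15
a = 19: 19+4=0, 19+6=2
a = 22: 22+4=3, 22+6=5
Distinct residues collected: {0, 2, 3, 5, 7, 9, 13, 15}
|A + B| = 8 (out of 23 total residues).

A + B = {0, 2, 3, 5, 7, 9, 13, 15}


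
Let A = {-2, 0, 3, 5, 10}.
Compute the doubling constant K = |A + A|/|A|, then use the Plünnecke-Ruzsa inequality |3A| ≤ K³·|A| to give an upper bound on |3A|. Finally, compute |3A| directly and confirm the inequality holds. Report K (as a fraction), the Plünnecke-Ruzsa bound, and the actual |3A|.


|A| = 5.
Step 1: Compute A + A by enumerating all 25 pairs.
A + A = {-4, -2, 0, 1, 3, 5, 6, 8, 10, 13, 15, 20}, so |A + A| = 12.
Step 2: Doubling constant K = |A + A|/|A| = 12/5 = 12/5 ≈ 2.4000.
Step 3: Plünnecke-Ruzsa gives |3A| ≤ K³·|A| = (2.4000)³ · 5 ≈ 69.1200.
Step 4: Compute 3A = A + A + A directly by enumerating all triples (a,b,c) ∈ A³; |3A| = 22.
Step 5: Check 22 ≤ 69.1200? Yes ✓.

K = 12/5, Plünnecke-Ruzsa bound K³|A| ≈ 69.1200, |3A| = 22, inequality holds.


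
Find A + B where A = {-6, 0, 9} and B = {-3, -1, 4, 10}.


A + B = {a + b : a ∈ A, b ∈ B}.
Enumerate all |A|·|B| = 3·4 = 12 pairs (a, b) and collect distinct sums.
a = -6: -6+-3=-9, -6+-1=-7, -6+4=-2, -6+10=4
a = 0: 0+-3=-3, 0+-1=-1, 0+4=4, 0+10=10
a = 9: 9+-3=6, 9+-1=8, 9+4=13, 9+10=19
Collecting distinct sums: A + B = {-9, -7, -3, -2, -1, 4, 6, 8, 10, 13, 19}
|A + B| = 11

A + B = {-9, -7, -3, -2, -1, 4, 6, 8, 10, 13, 19}


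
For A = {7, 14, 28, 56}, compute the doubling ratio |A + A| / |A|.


|A| = 4.
Compute A + A by enumerating all 16 pairs.
A + A = {14, 21, 28, 35, 42, 56, 63, 70, 84, 112}, so |A + A| = 10.
K = |A + A| / |A| = 10/4 = 5/2 ≈ 2.5000.
Reference: AP of size 4 gives K = 7/4 ≈ 1.7500; a fully generic set of size 4 gives K ≈ 2.5000.

|A| = 4, |A + A| = 10, K = 10/4 = 5/2.


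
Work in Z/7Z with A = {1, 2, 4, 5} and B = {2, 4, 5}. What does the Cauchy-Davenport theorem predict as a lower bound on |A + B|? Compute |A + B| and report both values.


Cauchy-Davenport: |A + B| ≥ min(p, |A| + |B| - 1) for A, B nonempty in Z/pZ.
|A| = 4, |B| = 3, p = 7.
CD lower bound = min(7, 4 + 3 - 1) = min(7, 6) = 6.
Compute A + B mod 7 directly:
a = 1: 1+2=3, 1+4=5, 1+5=6
a = 2: 2+2=4, 2+4=6, 2+5=0
a = 4: 4+2=6, 4+4=1, 4+5=2
a = 5: 5+2=0, 5+4=2, 5+5=3
A + B = {0, 1, 2, 3, 4, 5, 6}, so |A + B| = 7.
Verify: 7 ≥ 6? Yes ✓.

CD lower bound = 6, actual |A + B| = 7.


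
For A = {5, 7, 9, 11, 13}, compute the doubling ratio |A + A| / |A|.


|A| = 5.
Compute A + A by enumerating all 25 pairs.
A + A = {10, 12, 14, 16, 18, 20, 22, 24, 26}, so |A + A| = 9.
K = |A + A| / |A| = 9/5 (already in lowest terms) ≈ 1.8000.
Reference: AP of size 5 gives K = 9/5 ≈ 1.8000; a fully generic set of size 5 gives K ≈ 3.0000.

|A| = 5, |A + A| = 9, K = 9/5.


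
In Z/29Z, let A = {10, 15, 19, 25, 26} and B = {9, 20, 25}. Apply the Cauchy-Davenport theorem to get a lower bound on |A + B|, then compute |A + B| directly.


Cauchy-Davenport: |A + B| ≥ min(p, |A| + |B| - 1) for A, B nonempty in Z/pZ.
|A| = 5, |B| = 3, p = 29.
CD lower bound = min(29, 5 + 3 - 1) = min(29, 7) = 7.
Compute A + B mod 29 directly:
a = 10: 10+9=19, 10+20=1, 10+25=6
a = 15: 15+9=24, 15+20=6, 15+25=11
a = 19: 19+9=28, 19+20=10, 19+25=15
a = 25: 25+9=5, 25+20=16, 25+25=21
a = 26: 26+9=6, 26+20=17, 26+25=22
A + B = {1, 5, 6, 10, 11, 15, 16, 17, 19, 21, 22, 24, 28}, so |A + B| = 13.
Verify: 13 ≥ 7? Yes ✓.

CD lower bound = 7, actual |A + B| = 13.


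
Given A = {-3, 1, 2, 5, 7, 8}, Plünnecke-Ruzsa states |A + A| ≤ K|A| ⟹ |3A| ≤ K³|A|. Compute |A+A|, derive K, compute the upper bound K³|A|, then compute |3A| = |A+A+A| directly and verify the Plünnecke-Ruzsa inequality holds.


|A| = 6.
Step 1: Compute A + A by enumerating all 36 pairs.
A + A = {-6, -2, -1, 2, 3, 4, 5, 6, 7, 8, 9, 10, 12, 13, 14, 15, 16}, so |A + A| = 17.
Step 2: Doubling constant K = |A + A|/|A| = 17/6 = 17/6 ≈ 2.8333.
Step 3: Plünnecke-Ruzsa gives |3A| ≤ K³·|A| = (2.8333)³ · 6 ≈ 136.4722.
Step 4: Compute 3A = A + A + A directly by enumerating all triples (a,b,c) ∈ A³; |3A| = 29.
Step 5: Check 29 ≤ 136.4722? Yes ✓.

K = 17/6, Plünnecke-Ruzsa bound K³|A| ≈ 136.4722, |3A| = 29, inequality holds.


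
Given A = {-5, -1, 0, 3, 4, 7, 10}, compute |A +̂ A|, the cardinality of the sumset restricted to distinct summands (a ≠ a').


Restricted sumset: A +̂ A = {a + a' : a ∈ A, a' ∈ A, a ≠ a'}.
Equivalently, take A + A and drop any sum 2a that is achievable ONLY as a + a for a ∈ A (i.e. sums representable only with equal summands).
Enumerate pairs (a, a') with a < a' (symmetric, so each unordered pair gives one sum; this covers all a ≠ a'):
  -5 + -1 = -6
  -5 + 0 = -5
  -5 + 3 = -2
  -5 + 4 = -1
  -5 + 7 = 2
  -5 + 10 = 5
  -1 + 0 = -1
  -1 + 3 = 2
  -1 + 4 = 3
  -1 + 7 = 6
  -1 + 10 = 9
  0 + 3 = 3
  0 + 4 = 4
  0 + 7 = 7
  0 + 10 = 10
  3 + 4 = 7
  3 + 7 = 10
  3 + 10 = 13
  4 + 7 = 11
  4 + 10 = 14
  7 + 10 = 17
Collected distinct sums: {-6, -5, -2, -1, 2, 3, 4, 5, 6, 7, 9, 10, 11, 13, 14, 17}
|A +̂ A| = 16
(Reference bound: |A +̂ A| ≥ 2|A| - 3 for |A| ≥ 2, with |A| = 7 giving ≥ 11.)

|A +̂ A| = 16


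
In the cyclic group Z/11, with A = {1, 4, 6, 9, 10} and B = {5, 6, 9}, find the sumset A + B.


Work in Z/11Z: reduce every sum a + b modulo 11.
Enumerate all 15 pairs:
a = 1: 1+5=6, 1+6=7, 1+9=10
a = 4: 4+5=9, 4+6=10, 4+9=2
a = 6: 6+5=0, 6+6=1, 6+9=4
a = 9: 9+5=3, 9+6=4, 9+9=7
a = 10: 10+5=4, 10+6=5, 10+9=8
Distinct residues collected: {0, 1, 2, 3, 4, 5, 6, 7, 8, 9, 10}
|A + B| = 11 (out of 11 total residues).

A + B = {0, 1, 2, 3, 4, 5, 6, 7, 8, 9, 10}


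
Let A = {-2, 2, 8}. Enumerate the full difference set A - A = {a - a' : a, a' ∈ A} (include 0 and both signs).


A - A = {a - a' : a, a' ∈ A}.
Compute a - a' for each ordered pair (a, a'):
a = -2: -2--2=0, -2-2=-4, -2-8=-10
a = 2: 2--2=4, 2-2=0, 2-8=-6
a = 8: 8--2=10, 8-2=6, 8-8=0
Collecting distinct values (and noting 0 appears from a-a):
A - A = {-10, -6, -4, 0, 4, 6, 10}
|A - A| = 7

A - A = {-10, -6, -4, 0, 4, 6, 10}


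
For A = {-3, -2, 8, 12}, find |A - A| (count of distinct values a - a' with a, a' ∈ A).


A - A = {a - a' : a, a' ∈ A}; |A| = 4.
Bounds: 2|A|-1 ≤ |A - A| ≤ |A|² - |A| + 1, i.e. 7 ≤ |A - A| ≤ 13.
Note: 0 ∈ A - A always (from a - a). The set is symmetric: if d ∈ A - A then -d ∈ A - A.
Enumerate nonzero differences d = a - a' with a > a' (then include -d):
Positive differences: {1, 4, 10, 11, 14, 15}
Full difference set: {0} ∪ (positive diffs) ∪ (negative diffs).
|A - A| = 1 + 2·6 = 13 (matches direct enumeration: 13).

|A - A| = 13


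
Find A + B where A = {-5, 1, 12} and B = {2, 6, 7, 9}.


A + B = {a + b : a ∈ A, b ∈ B}.
Enumerate all |A|·|B| = 3·4 = 12 pairs (a, b) and collect distinct sums.
a = -5: -5+2=-3, -5+6=1, -5+7=2, -5+9=4
a = 1: 1+2=3, 1+6=7, 1+7=8, 1+9=10
a = 12: 12+2=14, 12+6=18, 12+7=19, 12+9=21
Collecting distinct sums: A + B = {-3, 1, 2, 3, 4, 7, 8, 10, 14, 18, 19, 21}
|A + B| = 12

A + B = {-3, 1, 2, 3, 4, 7, 8, 10, 14, 18, 19, 21}


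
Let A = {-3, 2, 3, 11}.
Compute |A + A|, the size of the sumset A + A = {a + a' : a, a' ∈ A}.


A + A = {a + a' : a, a' ∈ A}; |A| = 4.
General bounds: 2|A| - 1 ≤ |A + A| ≤ |A|(|A|+1)/2, i.e. 7 ≤ |A + A| ≤ 10.
Lower bound 2|A|-1 is attained iff A is an arithmetic progression.
Enumerate sums a + a' for a ≤ a' (symmetric, so this suffices):
a = -3: -3+-3=-6, -3+2=-1, -3+3=0, -3+11=8
a = 2: 2+2=4, 2+3=5, 2+11=13
a = 3: 3+3=6, 3+11=14
a = 11: 11+11=22
Distinct sums: {-6, -1, 0, 4, 5, 6, 8, 13, 14, 22}
|A + A| = 10

|A + A| = 10


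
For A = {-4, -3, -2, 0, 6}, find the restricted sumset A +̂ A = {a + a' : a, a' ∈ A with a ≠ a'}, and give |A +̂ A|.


Restricted sumset: A +̂ A = {a + a' : a ∈ A, a' ∈ A, a ≠ a'}.
Equivalently, take A + A and drop any sum 2a that is achievable ONLY as a + a for a ∈ A (i.e. sums representable only with equal summands).
Enumerate pairs (a, a') with a < a' (symmetric, so each unordered pair gives one sum; this covers all a ≠ a'):
  -4 + -3 = -7
  -4 + -2 = -6
  -4 + 0 = -4
  -4 + 6 = 2
  -3 + -2 = -5
  -3 + 0 = -3
  -3 + 6 = 3
  -2 + 0 = -2
  -2 + 6 = 4
  0 + 6 = 6
Collected distinct sums: {-7, -6, -5, -4, -3, -2, 2, 3, 4, 6}
|A +̂ A| = 10
(Reference bound: |A +̂ A| ≥ 2|A| - 3 for |A| ≥ 2, with |A| = 5 giving ≥ 7.)

|A +̂ A| = 10


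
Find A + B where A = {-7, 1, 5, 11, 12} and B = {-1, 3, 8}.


A + B = {a + b : a ∈ A, b ∈ B}.
Enumerate all |A|·|B| = 5·3 = 15 pairs (a, b) and collect distinct sums.
a = -7: -7+-1=-8, -7+3=-4, -7+8=1
a = 1: 1+-1=0, 1+3=4, 1+8=9
a = 5: 5+-1=4, 5+3=8, 5+8=13
a = 11: 11+-1=10, 11+3=14, 11+8=19
a = 12: 12+-1=11, 12+3=15, 12+8=20
Collecting distinct sums: A + B = {-8, -4, 0, 1, 4, 8, 9, 10, 11, 13, 14, 15, 19, 20}
|A + B| = 14

A + B = {-8, -4, 0, 1, 4, 8, 9, 10, 11, 13, 14, 15, 19, 20}


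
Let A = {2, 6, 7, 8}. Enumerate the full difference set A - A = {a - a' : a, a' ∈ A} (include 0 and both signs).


A - A = {a - a' : a, a' ∈ A}.
Compute a - a' for each ordered pair (a, a'):
a = 2: 2-2=0, 2-6=-4, 2-7=-5, 2-8=-6
a = 6: 6-2=4, 6-6=0, 6-7=-1, 6-8=-2
a = 7: 7-2=5, 7-6=1, 7-7=0, 7-8=-1
a = 8: 8-2=6, 8-6=2, 8-7=1, 8-8=0
Collecting distinct values (and noting 0 appears from a-a):
A - A = {-6, -5, -4, -2, -1, 0, 1, 2, 4, 5, 6}
|A - A| = 11

A - A = {-6, -5, -4, -2, -1, 0, 1, 2, 4, 5, 6}


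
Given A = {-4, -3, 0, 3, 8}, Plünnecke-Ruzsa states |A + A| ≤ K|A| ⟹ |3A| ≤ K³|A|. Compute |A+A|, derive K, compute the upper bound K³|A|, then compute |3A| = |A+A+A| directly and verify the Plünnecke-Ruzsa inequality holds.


|A| = 5.
Step 1: Compute A + A by enumerating all 25 pairs.
A + A = {-8, -7, -6, -4, -3, -1, 0, 3, 4, 5, 6, 8, 11, 16}, so |A + A| = 14.
Step 2: Doubling constant K = |A + A|/|A| = 14/5 = 14/5 ≈ 2.8000.
Step 3: Plünnecke-Ruzsa gives |3A| ≤ K³·|A| = (2.8000)³ · 5 ≈ 109.7600.
Step 4: Compute 3A = A + A + A directly by enumerating all triples (a,b,c) ∈ A³; |3A| = 28.
Step 5: Check 28 ≤ 109.7600? Yes ✓.

K = 14/5, Plünnecke-Ruzsa bound K³|A| ≈ 109.7600, |3A| = 28, inequality holds.


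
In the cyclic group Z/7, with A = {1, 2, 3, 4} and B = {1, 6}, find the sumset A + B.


Work in Z/7Z: reduce every sum a + b modulo 7.
Enumerate all 8 pairs:
a = 1: 1+1=2, 1+6=0
a = 2: 2+1=3, 2+6=1
a = 3: 3+1=4, 3+6=2
a = 4: 4+1=5, 4+6=3
Distinct residues collected: {0, 1, 2, 3, 4, 5}
|A + B| = 6 (out of 7 total residues).

A + B = {0, 1, 2, 3, 4, 5}


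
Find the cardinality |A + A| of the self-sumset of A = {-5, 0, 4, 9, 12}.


A + A = {a + a' : a, a' ∈ A}; |A| = 5.
General bounds: 2|A| - 1 ≤ |A + A| ≤ |A|(|A|+1)/2, i.e. 9 ≤ |A + A| ≤ 15.
Lower bound 2|A|-1 is attained iff A is an arithmetic progression.
Enumerate sums a + a' for a ≤ a' (symmetric, so this suffices):
a = -5: -5+-5=-10, -5+0=-5, -5+4=-1, -5+9=4, -5+12=7
a = 0: 0+0=0, 0+4=4, 0+9=9, 0+12=12
a = 4: 4+4=8, 4+9=13, 4+12=16
a = 9: 9+9=18, 9+12=21
a = 12: 12+12=24
Distinct sums: {-10, -5, -1, 0, 4, 7, 8, 9, 12, 13, 16, 18, 21, 24}
|A + A| = 14

|A + A| = 14
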